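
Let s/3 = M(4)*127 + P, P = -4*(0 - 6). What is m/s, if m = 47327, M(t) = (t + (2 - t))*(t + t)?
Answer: 47327/6168 ≈ 7.6730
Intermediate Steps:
M(t) = 4*t (M(t) = 2*(2*t) = 4*t)
P = 24 (P = -4*(-6) = 24)
s = 6168 (s = 3*((4*4)*127 + 24) = 3*(16*127 + 24) = 3*(2032 + 24) = 3*2056 = 6168)
m/s = 47327/6168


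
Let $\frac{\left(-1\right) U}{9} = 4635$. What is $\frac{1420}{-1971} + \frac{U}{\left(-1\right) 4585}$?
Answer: $\frac{15141913}{1807407} \approx 8.3777$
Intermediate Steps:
$U = -41715$ ($U = \left(-9\right) 4635 = -41715$)
$\frac{1420}{-1971} + \frac{U}{\left(-1\right) 4585} = \frac{1420}{-1971} - \frac{41715}{\left(-1\right) 4585} = 1420 \left(- \frac{1}{1971}\right) - \frac{41715}{-4585} = - \frac{1420}{1971} - - \frac{8343}{917} = - \frac{1420}{1971} + \frac{8343}{917} = \frac{15141913}{1807407}$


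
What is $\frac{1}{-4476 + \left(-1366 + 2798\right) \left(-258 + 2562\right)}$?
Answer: $\frac{1}{3294852} \approx 3.035 \cdot 10^{-7}$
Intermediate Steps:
$\frac{1}{-4476 + \left(-1366 + 2798\right) \left(-258 + 2562\right)} = \frac{1}{-4476 + 1432 \cdot 2304} = \frac{1}{-4476 + 3299328} = \frac{1}{3294852}$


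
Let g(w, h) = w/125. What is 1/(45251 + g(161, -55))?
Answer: 125/5656536 ≈ 2.2098e-5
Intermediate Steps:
g(w, h) = w/125 (g(w, h) = w*(1/125) = w/125)
1/(45251 + g(161, -55)) = 1/(45251 + (1/125)*161) = 1/(45251 + 161/125) = 1/(5656536/125) = 125/5656536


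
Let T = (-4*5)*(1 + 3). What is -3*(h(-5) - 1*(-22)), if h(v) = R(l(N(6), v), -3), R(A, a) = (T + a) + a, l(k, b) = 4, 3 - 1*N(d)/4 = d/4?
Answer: 192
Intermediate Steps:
N(d) = 12 - d (N(d) = 12 - 4*d/4 = 12 - d)
T = -80 (T = -20*4 = -80)
R(A, a) = -80 + 2*a (R(A, a) = (-80 + a) + a = -80 + 2*a)
h(v) = -86 (h(v) = -80 + 2*(-3) = -80 - 6 = -86)
-3*(h(-5) - 1*(-22)) = -3*(-86 - 1*(-22)) = -3*(-86 + 22) = -3*(-64) = 192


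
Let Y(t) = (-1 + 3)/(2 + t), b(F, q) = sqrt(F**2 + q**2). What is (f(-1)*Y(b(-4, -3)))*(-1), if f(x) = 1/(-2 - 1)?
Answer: 2/21 ≈ 0.095238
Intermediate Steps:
Y(t) = 2/(2 + t)
f(x) = -1/3 (f(x) = 1/(-3) = -1/3)
(f(-1)*Y(b(-4, -3)))*(-1) = -2/(3*(2 + sqrt((-4)**2 + (-3)**2)))*(-1) = -2/(3*(2 + sqrt(16 + 9)))*(-1) = -2/(3*(2 + sqrt(25)))*(-1) = -2/(3*(2 + 5))*(-1) = -2/(3*7)*(-1) = -1/3*2/7*(-1) = -2/21*(-1) = 2/21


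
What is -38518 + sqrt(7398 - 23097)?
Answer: -38518 + I*sqrt(15699) ≈ -38518.0 + 125.3*I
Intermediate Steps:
-38518 + sqrt(7398 - 23097) = -38518 + sqrt(-15699) = -38518 + I*sqrt(15699)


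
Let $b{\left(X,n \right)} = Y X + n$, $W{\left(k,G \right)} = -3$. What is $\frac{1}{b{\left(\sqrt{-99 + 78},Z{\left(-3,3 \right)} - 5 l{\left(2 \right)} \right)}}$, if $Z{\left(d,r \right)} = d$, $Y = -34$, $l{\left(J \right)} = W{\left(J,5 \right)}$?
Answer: $\frac{1}{2035} + \frac{17 i \sqrt{21}}{12210} \approx 0.0004914 + 0.0063803 i$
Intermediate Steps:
$l{\left(J \right)} = -3$
$b{\left(X,n \right)} = n - 34 X$ ($b{\left(X,n \right)} = - 34 X + n = n - 34 X$)
$\frac{1}{b{\left(\sqrt{-99 + 78},Z{\left(-3,3 \right)} - 5 l{\left(2 \right)} \right)}} = \frac{1}{\left(-3 - -15\right) - 34 \sqrt{-99 + 78}} = \frac{1}{\left(-3 + 15\right) - 34 \sqrt{-21}} = \frac{1}{12 - 34 i \sqrt{21}}$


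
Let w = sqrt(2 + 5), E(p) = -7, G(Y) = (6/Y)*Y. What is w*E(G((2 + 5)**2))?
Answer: -7*sqrt(7) ≈ -18.520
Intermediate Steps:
G(Y) = 6
w = sqrt(7) ≈ 2.6458
w*E(G((2 + 5)**2)) = sqrt(7)*(-7) = -7*sqrt(7)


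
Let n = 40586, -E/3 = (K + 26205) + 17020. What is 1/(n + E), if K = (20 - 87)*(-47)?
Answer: -1/98536 ≈ -1.0149e-5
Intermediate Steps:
K = 3149 (K = -67*(-47) = 3149)
E = -139122 (E = -3*((3149 + 26205) + 17020) = -3*(29354 + 17020) = -3*46374 = -139122)
1/(n + E) = 1/(40586 - 139122) = 1/(-98536) = -1/98536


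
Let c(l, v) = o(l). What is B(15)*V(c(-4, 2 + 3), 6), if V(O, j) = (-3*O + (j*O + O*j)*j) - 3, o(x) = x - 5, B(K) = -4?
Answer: 2496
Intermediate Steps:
o(x) = -5 + x
c(l, v) = -5 + l
V(O, j) = -3 - 3*O + 2*O*j² (V(O, j) = (-3*O + (O*j + O*j)*j) - 3 = (-3*O + (2*O*j)*j) - 3 = (-3*O + 2*O*j²) - 3 = -3 - 3*O + 2*O*j²)
B(15)*V(c(-4, 2 + 3), 6) = -4*(-3 - 3*(-5 - 4) + 2*(-5 - 4)*6²) = -4*(-3 - 3*(-9) + 2*(-9)*36) = -4*(-3 + 27 - 648) = -4*(-624) = 2496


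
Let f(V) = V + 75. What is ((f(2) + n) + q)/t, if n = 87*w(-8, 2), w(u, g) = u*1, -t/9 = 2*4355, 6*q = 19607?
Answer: -15893/470340 ≈ -0.033790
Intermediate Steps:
q = 19607/6 (q = (1/6)*19607 = 19607/6 ≈ 3267.8)
f(V) = 75 + V
t = -78390 (t = -18*4355 = -9*8710 = -78390)
w(u, g) = u
n = -696 (n = 87*(-8) = -696)
((f(2) + n) + q)/t = (((75 + 2) - 696) + 19607/6)/(-78390) = ((77 - 696) + 19607/6)*(-1/78390) = (-619 + 19607/6)*(-1/78390) = (15893/6)*(-1/78390) = -15893/470340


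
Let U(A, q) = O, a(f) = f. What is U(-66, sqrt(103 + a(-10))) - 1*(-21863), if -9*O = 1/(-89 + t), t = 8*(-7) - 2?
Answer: 28924750/1323 ≈ 21863.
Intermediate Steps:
t = -58 (t = -56 - 2 = -58)
O = 1/1323 (O = -1/(9*(-89 - 58)) = -1/9/(-147) = -1/9*(-1/147) = 1/1323 ≈ 0.00075586)
U(A, q) = 1/1323
U(-66, sqrt(103 + a(-10))) - 1*(-21863) = 1/1323 - 1*(-21863) = 1/1323 + 21863 = 28924750/1323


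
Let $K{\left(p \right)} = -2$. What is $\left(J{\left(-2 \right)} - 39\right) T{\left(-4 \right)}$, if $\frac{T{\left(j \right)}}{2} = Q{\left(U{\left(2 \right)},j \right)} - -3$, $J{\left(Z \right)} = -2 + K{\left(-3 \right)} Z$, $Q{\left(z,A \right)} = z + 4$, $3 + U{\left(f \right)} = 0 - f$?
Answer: $-148$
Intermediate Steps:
$U{\left(f \right)} = -3 - f$ ($U{\left(f \right)} = -3 + \left(0 - f\right) = -3 - f$)
$Q{\left(z,A \right)} = 4 + z$
$J{\left(Z \right)} = -2 - 2 Z$
$T{\left(j \right)} = 4$ ($T{\left(j \right)} = 2 \left(\left(4 - 5\right) - -3\right) = 2 \left(\left(4 - 5\right) + 3\right) = 2 \left(-1 + 3\right) = 2 \cdot 2 = 4$)
$\left(J{\left(-2 \right)} - 39\right) T{\left(-4 \right)} = \left(\left(-2 - -4\right) - 39\right) 4 = \left(\left(-2 + 4\right) - 39\right) 4 = \left(2 - 39\right) 4 = \left(-37\right) 4 = -148$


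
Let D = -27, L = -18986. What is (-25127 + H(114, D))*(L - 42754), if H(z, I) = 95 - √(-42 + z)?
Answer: 1545475680 + 370440*√2 ≈ 1.5460e+9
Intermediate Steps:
(-25127 + H(114, D))*(L - 42754) = (-25127 + (95 - √(-42 + 114)))*(-18986 - 42754) = (-25127 + (95 - √72))*(-61740) = (-25127 + (95 - 6*√2))*(-61740) = (-25032 - 6*√2)*(-61740) = 1545475680 + 370440*√2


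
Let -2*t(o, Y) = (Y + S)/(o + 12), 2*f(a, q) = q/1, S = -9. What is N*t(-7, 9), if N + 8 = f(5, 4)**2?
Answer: 0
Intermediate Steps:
f(a, q) = q/2 (f(a, q) = (q/1)/2 = (q*1)/2 = q/2)
t(o, Y) = -(-9 + Y)/(2*(12 + o)) (t(o, Y) = -(Y - 9)/(2*(o + 12)) = -(-9 + Y)/(2*(12 + o)))
N = -4 (N = -8 + ((1/2)*4)**2 = -8 + 2**2 = -8 + 4 = -4)
N*t(-7, 9) = -2*(9 - 1*9)/(12 - 7) = -2*(9 - 9)/5 = -2*0/5 = -4*0 = 0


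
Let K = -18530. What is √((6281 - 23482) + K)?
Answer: I*√35731 ≈ 189.03*I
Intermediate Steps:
√((6281 - 23482) + K) = √((6281 - 23482) - 18530) = √(-17201 - 18530) = √(-35731) = I*√35731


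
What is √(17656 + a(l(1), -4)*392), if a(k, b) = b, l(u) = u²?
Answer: 2*√4022 ≈ 126.84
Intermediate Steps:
√(17656 + a(l(1), -4)*392) = √(17656 - 4*392) = √(17656 - 1568) = √16088 = 2*√4022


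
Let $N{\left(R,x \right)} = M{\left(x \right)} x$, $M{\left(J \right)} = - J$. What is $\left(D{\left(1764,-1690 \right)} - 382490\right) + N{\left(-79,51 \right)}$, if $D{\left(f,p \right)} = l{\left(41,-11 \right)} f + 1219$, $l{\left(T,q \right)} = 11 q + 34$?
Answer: $-537340$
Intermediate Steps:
$l{\left(T,q \right)} = 34 + 11 q$
$N{\left(R,x \right)} = - x^{2}$ ($N{\left(R,x \right)} = - x x = - x^{2}$)
$D{\left(f,p \right)} = 1219 - 87 f$ ($D{\left(f,p \right)} = \left(34 + 11 \left(-11\right)\right) f + 1219 = \left(34 - 121\right) f + 1219 = - 87 f + 1219 = 1219 - 87 f$)
$\left(D{\left(1764,-1690 \right)} - 382490\right) + N{\left(-79,51 \right)} = \left(\left(1219 - 153468\right) - 382490\right) - 51^{2} = \left(\left(1219 - 153468\right) - 382490\right) - 2601 = \left(-152249 - 382490\right) - 2601 = -534739 - 2601 = -537340$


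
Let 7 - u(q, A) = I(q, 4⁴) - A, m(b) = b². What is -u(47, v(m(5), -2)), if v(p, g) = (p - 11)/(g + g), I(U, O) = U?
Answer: 87/2 ≈ 43.500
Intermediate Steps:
v(p, g) = (-11 + p)/(2*g) (v(p, g) = (-11 + p)/((2*g)) = (-11 + p)*(1/(2*g)) = (-11 + p)/(2*g))
u(q, A) = 7 + A - q (u(q, A) = 7 - (q - A) = 7 + (A - q) = 7 + A - q)
-u(47, v(m(5), -2)) = -(7 + (½)*(-11 + 5²)/(-2) - 1*47) = -(7 + (½)*(-½)*(-11 + 25) - 47) = -(7 + (½)*(-½)*14 - 47) = -(7 - 7/2 - 47) = -1*(-87/2) = 87/2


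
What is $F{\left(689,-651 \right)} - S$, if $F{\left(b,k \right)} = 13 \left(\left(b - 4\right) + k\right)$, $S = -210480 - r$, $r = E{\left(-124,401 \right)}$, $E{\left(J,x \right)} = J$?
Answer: $210798$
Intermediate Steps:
$r = -124$
$S = -210356$ ($S = -210480 - -124 = -210480 + 124 = -210356$)
$F{\left(b,k \right)} = -52 + 13 b + 13 k$ ($F{\left(b,k \right)} = 13 \left(\left(-4 + b\right) + k\right) = 13 \left(-4 + b + k\right) = -52 + 13 b + 13 k$)
$F{\left(689,-651 \right)} - S = \left(-52 + 13 \cdot 689 + 13 \left(-651\right)\right) - -210356 = \left(-52 + 8957 - 8463\right) + 210356 = 442 + 210356 = 210798$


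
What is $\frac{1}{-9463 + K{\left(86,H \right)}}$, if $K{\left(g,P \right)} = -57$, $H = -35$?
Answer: $- \frac{1}{9520} \approx -0.00010504$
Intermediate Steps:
$\frac{1}{-9463 + K{\left(86,H \right)}} = \frac{1}{-9463 - 57} = \frac{1}{-9520} = - \frac{1}{9520}$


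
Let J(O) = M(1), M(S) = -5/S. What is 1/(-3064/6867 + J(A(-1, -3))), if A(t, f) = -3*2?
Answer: -6867/37399 ≈ -0.18361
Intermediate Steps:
A(t, f) = -6
J(O) = -5 (J(O) = -5/1 = -5*1 = -5)
1/(-3064/6867 + J(A(-1, -3))) = 1/(-3064/6867 - 5) = 1/(-37399/6867) = -6867/37399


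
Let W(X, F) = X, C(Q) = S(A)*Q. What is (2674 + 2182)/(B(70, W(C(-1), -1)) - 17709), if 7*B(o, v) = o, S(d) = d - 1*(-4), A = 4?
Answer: -4856/17699 ≈ -0.27437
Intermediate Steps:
S(d) = 4 + d (S(d) = d + 4 = 4 + d)
C(Q) = 8*Q (C(Q) = (4 + 4)*Q = 8*Q)
B(o, v) = o/7
(2674 + 2182)/(B(70, W(C(-1), -1)) - 17709) = (2674 + 2182)/((⅐)*70 - 17709) = 4856/(10 - 17709) = 4856/(-17699) = 4856*(-1/17699) = -4856/17699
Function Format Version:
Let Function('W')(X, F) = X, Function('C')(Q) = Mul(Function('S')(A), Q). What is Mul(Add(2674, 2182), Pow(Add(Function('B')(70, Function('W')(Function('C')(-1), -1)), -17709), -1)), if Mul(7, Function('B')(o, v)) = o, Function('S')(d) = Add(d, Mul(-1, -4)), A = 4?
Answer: Rational(-4856, 17699) ≈ -0.27437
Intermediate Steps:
Function('S')(d) = Add(4, d) (Function('S')(d) = Add(d, 4) = Add(4, d))
Function('C')(Q) = Mul(8, Q) (Function('C')(Q) = Mul(Add(4, 4), Q) = Mul(8, Q))
Function('B')(o, v) = Mul(Rational(1, 7), o)
Mul(Add(2674, 2182), Pow(Add(Function('B')(70, Function('W')(Function('C')(-1), -1)), -17709), -1)) = Mul(Add(2674, 2182), Pow(Add(Mul(Rational(1, 7), 70), -17709), -1)) = Mul(4856, Pow(Add(10, -17709), -1)) = Mul(4856, Pow(-17699, -1)) = Mul(4856, Rational(-1, 17699)) = Rational(-4856, 17699)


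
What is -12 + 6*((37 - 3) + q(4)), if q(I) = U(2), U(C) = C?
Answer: 204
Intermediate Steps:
q(I) = 2
-12 + 6*((37 - 3) + q(4)) = -12 + 6*((37 - 3) + 2) = -12 + 6*(34 + 2) = -12 + 6*36 = -12 + 216 = 204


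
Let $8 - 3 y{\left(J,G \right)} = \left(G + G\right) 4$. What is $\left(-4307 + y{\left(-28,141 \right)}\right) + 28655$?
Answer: $\frac{71924}{3} \approx 23975.0$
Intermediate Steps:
$y{\left(J,G \right)} = \frac{8}{3} - \frac{8 G}{3}$ ($y{\left(J,G \right)} = \frac{8}{3} - \frac{\left(G + G\right) 4}{3} = \frac{8}{3} - \frac{2 G 4}{3} = \frac{8}{3} - \frac{8 G}{3}$)
$\left(-4307 + y{\left(-28,141 \right)}\right) + 28655 = \left(-4307 + \left(\frac{8}{3} - 376\right)\right) + 28655 = \left(-4307 - \frac{1120}{3}\right) + 28655 = - \frac{14041}{3} + 28655 = \frac{71924}{3}$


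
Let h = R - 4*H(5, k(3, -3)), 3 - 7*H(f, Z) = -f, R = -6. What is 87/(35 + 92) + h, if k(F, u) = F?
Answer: -8789/889 ≈ -9.8864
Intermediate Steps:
H(f, Z) = 3/7 + f/7 (H(f, Z) = 3/7 - (-1)*f/7 = 3/7 + f/7)
h = -74/7 (h = -6 - 4*(3/7 + (⅐)*5) = -6 - 4*(3/7 + 5/7) = -6 - 4*8/7 = -6 - 32/7 = -74/7 ≈ -10.571)
87/(35 + 92) + h = 87/(35 + 92) - 74/7 = 87/127 - 74/7 = -8789/889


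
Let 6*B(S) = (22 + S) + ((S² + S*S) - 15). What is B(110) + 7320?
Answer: 68237/6 ≈ 11373.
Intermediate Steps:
B(S) = 7/6 + S²/3 + S/6 (B(S) = ((22 + S) + ((S² + S*S) - 15))/6 = ((22 + S) + ((S² + S²) - 15))/6 = ((22 + S) + (2*S² - 15))/6 = ((22 + S) + (-15 + 2*S²))/6 = (7 + S + 2*S²)/6 = 7/6 + S²/3 + S/6)
B(110) + 7320 = (7/6 + (⅓)*110² + (⅙)*110) + 7320 = (7/6 + (⅓)*12100 + 55/3) + 7320 = (7/6 + 12100/3 + 55/3) + 7320 = 24317/6 + 7320 = 68237/6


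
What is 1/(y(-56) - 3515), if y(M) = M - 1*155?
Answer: -1/3726 ≈ -0.00026838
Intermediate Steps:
y(M) = -155 + M (y(M) = M - 155 = -155 + M)
1/(y(-56) - 3515) = 1/((-155 - 56) - 3515) = 1/(-211 - 3515) = 1/(-3726) = -1/3726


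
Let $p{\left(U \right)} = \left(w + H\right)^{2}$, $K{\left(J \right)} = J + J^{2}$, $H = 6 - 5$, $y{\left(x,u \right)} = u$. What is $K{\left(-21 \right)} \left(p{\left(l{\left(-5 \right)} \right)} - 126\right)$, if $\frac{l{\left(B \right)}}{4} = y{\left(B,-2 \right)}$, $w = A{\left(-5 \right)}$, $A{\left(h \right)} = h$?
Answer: $-46200$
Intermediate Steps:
$H = 1$ ($H = 6 - 5 = 1$)
$w = -5$
$l{\left(B \right)} = -8$ ($l{\left(B \right)} = 4 \left(-2\right) = -8$)
$p{\left(U \right)} = 16$ ($p{\left(U \right)} = \left(-5 + 1\right)^{2} = \left(-4\right)^{2} = 16$)
$K{\left(-21 \right)} \left(p{\left(l{\left(-5 \right)} \right)} - 126\right) = - 21 \left(1 - 21\right) \left(16 - 126\right) = \left(-21\right) \left(-20\right) \left(-110\right) = 420 \left(-110\right) = -46200$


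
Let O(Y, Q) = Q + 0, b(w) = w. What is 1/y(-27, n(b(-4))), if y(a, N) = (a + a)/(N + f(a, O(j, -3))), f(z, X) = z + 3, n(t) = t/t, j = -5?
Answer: 23/54 ≈ 0.42593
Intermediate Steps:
O(Y, Q) = Q
n(t) = 1
f(z, X) = 3 + z
y(a, N) = 2*a/(3 + N + a) (y(a, N) = (a + a)/(N + (3 + a)) = (2*a)/(3 + N + a) = 2*a/(3 + N + a))
1/y(-27, n(b(-4))) = 1/(2*(-27)/(3 + 1 - 27)) = 1/(2*(-27)/(-23)) = 1/(2*(-27)*(-1/23)) = 1/(54/23) = 23/54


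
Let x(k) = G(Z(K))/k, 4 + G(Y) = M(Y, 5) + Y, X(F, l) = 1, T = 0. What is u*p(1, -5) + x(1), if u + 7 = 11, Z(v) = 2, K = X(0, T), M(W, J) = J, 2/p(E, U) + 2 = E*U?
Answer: 13/7 ≈ 1.8571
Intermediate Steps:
p(E, U) = 2/(-2 + E*U)
K = 1
G(Y) = 1 + Y (G(Y) = -4 + (5 + Y) = 1 + Y)
u = 4 (u = -7 + 11 = 4)
x(k) = 3/k (x(k) = (1 + 2)/k = 3/k)
u*p(1, -5) + x(1) = 4*(2/(-2 + 1*(-5))) + 3/1 = 4*(2/(-2 - 5)) + 3*1 = 4*(2/(-7)) + 3 = 4*(2*(-⅐)) + 3 = 4*(-2/7) + 3 = -8/7 + 3 = 13/7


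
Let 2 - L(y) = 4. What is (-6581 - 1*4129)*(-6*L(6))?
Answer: -128520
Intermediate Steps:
L(y) = -2 (L(y) = 2 - 1*4 = 2 - 4 = -2)
(-6581 - 1*4129)*(-6*L(6)) = (-6581 - 1*4129)*(-6*(-2)) = (-6581 - 4129)*12 = -10710*12 = -128520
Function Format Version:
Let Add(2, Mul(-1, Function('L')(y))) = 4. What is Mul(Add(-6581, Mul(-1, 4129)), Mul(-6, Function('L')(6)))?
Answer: -128520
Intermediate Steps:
Function('L')(y) = -2 (Function('L')(y) = Add(2, Mul(-1, 4)) = Add(2, -4) = -2)
Mul(Add(-6581, Mul(-1, 4129)), Mul(-6, Function('L')(6))) = Mul(Add(-6581, Mul(-1, 4129)), Mul(-6, -2)) = Mul(Add(-6581, -4129), 12) = Mul(-10710, 12) = -128520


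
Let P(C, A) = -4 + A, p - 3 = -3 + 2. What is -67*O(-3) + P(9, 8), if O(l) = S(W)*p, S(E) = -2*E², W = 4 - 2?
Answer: 1076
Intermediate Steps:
W = 2
p = 2 (p = 3 + (-3 + 2) = 3 - 1 = 2)
O(l) = -16 (O(l) = -2*2²*2 = -2*4*2 = -8*2 = -16)
-67*O(-3) + P(9, 8) = -67*(-16) + (-4 + 8) = 1072 + 4 = 1076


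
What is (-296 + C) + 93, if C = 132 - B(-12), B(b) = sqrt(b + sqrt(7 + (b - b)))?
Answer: -71 - I*sqrt(12 - sqrt(7)) ≈ -71.0 - 3.0585*I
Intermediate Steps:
B(b) = sqrt(b + sqrt(7)) (B(b) = sqrt(b + sqrt(7 + 0)) = sqrt(b + sqrt(7)))
C = 132 - sqrt(-12 + sqrt(7)) ≈ 132.0 - 3.0585*I
(-296 + C) + 93 = (-296 + (132 - sqrt(-12 + sqrt(7)))) + 93 = (-164 - sqrt(-12 + sqrt(7))) + 93 = -71 - sqrt(-12 + sqrt(7))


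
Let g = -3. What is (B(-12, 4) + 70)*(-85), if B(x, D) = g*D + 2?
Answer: -5100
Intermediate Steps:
B(x, D) = 2 - 3*D (B(x, D) = -3*D + 2 = 2 - 3*D)
(B(-12, 4) + 70)*(-85) = ((2 - 3*4) + 70)*(-85) = ((2 - 12) + 70)*(-85) = (-10 + 70)*(-85) = 60*(-85) = -5100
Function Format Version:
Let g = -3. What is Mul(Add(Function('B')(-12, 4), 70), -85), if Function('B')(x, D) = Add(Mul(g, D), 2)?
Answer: -5100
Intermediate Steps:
Function('B')(x, D) = Add(2, Mul(-3, D)) (Function('B')(x, D) = Add(Mul(-3, D), 2) = Add(2, Mul(-3, D)))
Mul(Add(Function('B')(-12, 4), 70), -85) = Mul(Add(Add(2, Mul(-3, 4)), 70), -85) = Mul(Add(Add(2, -12), 70), -85) = Mul(Add(-10, 70), -85) = Mul(60, -85) = -5100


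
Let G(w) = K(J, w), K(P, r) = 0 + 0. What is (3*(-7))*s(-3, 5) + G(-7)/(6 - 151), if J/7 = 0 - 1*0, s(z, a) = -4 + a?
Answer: -21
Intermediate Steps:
J = 0 (J = 7*(0 - 1*0) = 7*(0 + 0) = 7*0 = 0)
K(P, r) = 0
G(w) = 0
(3*(-7))*s(-3, 5) + G(-7)/(6 - 151) = (3*(-7))*(-4 + 5) + 0/(6 - 151) = -21*1 + 0/(-145) = -21 - 1/145*0 = -21 + 0 = -21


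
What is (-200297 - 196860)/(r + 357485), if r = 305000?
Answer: -397157/662485 ≈ -0.59950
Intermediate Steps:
(-200297 - 196860)/(r + 357485) = (-200297 - 196860)/(305000 + 357485) = -397157/662485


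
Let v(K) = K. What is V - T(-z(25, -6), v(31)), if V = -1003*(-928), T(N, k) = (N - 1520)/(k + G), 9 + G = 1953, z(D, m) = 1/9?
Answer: 16544699281/17775 ≈ 9.3079e+5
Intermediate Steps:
z(D, m) = ⅑
G = 1944 (G = -9 + 1953 = 1944)
T(N, k) = (-1520 + N)/(1944 + k) (T(N, k) = (N - 1520)/(k + 1944) = (-1520 + N)/(1944 + k))
V = 930784
V - T(-z(25, -6), v(31)) = 930784 - (-1520 - 1*⅑)/(1944 + 31) = 930784 - (-1520 - ⅑)/1975 = 930784 - (-13681)/(1975*9) = 930784 - 1*(-13681/17775) = 930784 + 13681/17775 = 16544699281/17775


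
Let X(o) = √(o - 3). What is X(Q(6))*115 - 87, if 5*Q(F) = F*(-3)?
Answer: -87 + 23*I*√165 ≈ -87.0 + 295.44*I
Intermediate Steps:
Q(F) = -3*F/5 (Q(F) = (F*(-3))/5 = (-3*F)/5 = -3*F/5)
X(o) = √(-3 + o)
X(Q(6))*115 - 87 = √(-3 - ⅗*6)*115 - 87 = √(-3 - 18/5)*115 - 87 = √(-33/5)*115 - 87 = (I*√165/5)*115 - 87 = 23*I*√165 - 87 = -87 + 23*I*√165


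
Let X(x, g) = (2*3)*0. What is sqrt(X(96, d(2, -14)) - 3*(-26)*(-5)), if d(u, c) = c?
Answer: I*sqrt(390) ≈ 19.748*I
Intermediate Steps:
X(x, g) = 0 (X(x, g) = 6*0 = 0)
sqrt(X(96, d(2, -14)) - 3*(-26)*(-5)) = sqrt(0 - 3*(-26)*(-5)) = sqrt(0 + 78*(-5)) = sqrt(0 - 390) = sqrt(-390) = I*sqrt(390)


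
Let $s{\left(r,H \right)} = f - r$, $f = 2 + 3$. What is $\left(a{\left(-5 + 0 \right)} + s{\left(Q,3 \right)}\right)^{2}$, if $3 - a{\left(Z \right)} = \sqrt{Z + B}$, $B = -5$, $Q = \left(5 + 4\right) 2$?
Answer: $\left(10 + i \sqrt{10}\right)^{2} \approx 90.0 + 63.246 i$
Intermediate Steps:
$f = 5$
$Q = 18$ ($Q = 9 \cdot 2 = 18$)
$s{\left(r,H \right)} = 5 - r$
$a{\left(Z \right)} = 3 - \sqrt{-5 + Z}$ ($a{\left(Z \right)} = 3 - \sqrt{Z - 5} = 3 - \sqrt{-5 + Z}$)
$\left(a{\left(-5 + 0 \right)} + s{\left(Q,3 \right)}\right)^{2} = \left(\left(3 - \sqrt{-5 + \left(-5 + 0\right)}\right) + \left(5 - 18\right)\right)^{2} = \left(\left(3 - \sqrt{-5 - 5}\right) + \left(5 - 18\right)\right)^{2} = \left(\left(3 - \sqrt{-10}\right) - 13\right)^{2} = \left(\left(3 - i \sqrt{10}\right) - 13\right)^{2} = \left(-10 - i \sqrt{10}\right)^{2}$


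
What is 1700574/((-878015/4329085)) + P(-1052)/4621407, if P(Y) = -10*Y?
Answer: -6804494405870310346/811532933421 ≈ -8.3847e+6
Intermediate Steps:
1700574/((-878015/4329085)) + P(-1052)/4621407 = 1700574/((-878015/4329085)) - 10*(-1052)/4621407 = 1700574/((-878015*1/4329085)) + 10520*(1/4621407) = 1700574/(-175603/865817) + 10520/4621407 = 1700574*(-865817/175603) + 10520/4621407 = -1472385878958/175603 + 10520/4621407 = -6804494405870310346/811532933421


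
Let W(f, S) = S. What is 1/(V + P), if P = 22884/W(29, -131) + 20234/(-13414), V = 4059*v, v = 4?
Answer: 878617/14110417297 ≈ 6.2267e-5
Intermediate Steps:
V = 16236 (V = 4059*4 = 16236)
P = -154808315/878617 (P = 22884/(-131) + 20234/(-13414) = 22884*(-1/131) + 20234*(-1/13414) = -22884/131 - 10117/6707 = -154808315/878617 ≈ -176.20)
1/(V + P) = 1/(16236 - 154808315/878617) = 1/(14110417297/878617) = 878617/14110417297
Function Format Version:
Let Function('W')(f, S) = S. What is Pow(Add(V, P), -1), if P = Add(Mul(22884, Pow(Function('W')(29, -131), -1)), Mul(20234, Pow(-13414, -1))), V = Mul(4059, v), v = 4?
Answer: Rational(878617, 14110417297) ≈ 6.2267e-5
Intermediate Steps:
V = 16236 (V = Mul(4059, 4) = 16236)
P = Rational(-154808315, 878617) (P = Add(Mul(22884, Pow(-131, -1)), Mul(20234, Pow(-13414, -1))) = Add(Mul(22884, Rational(-1, 131)), Mul(20234, Rational(-1, 13414))) = Add(Rational(-22884, 131), Rational(-10117, 6707)) = Rational(-154808315, 878617) ≈ -176.20)
Pow(Add(V, P), -1) = Pow(Add(16236, Rational(-154808315, 878617)), -1) = Pow(Rational(14110417297, 878617), -1) = Rational(878617, 14110417297)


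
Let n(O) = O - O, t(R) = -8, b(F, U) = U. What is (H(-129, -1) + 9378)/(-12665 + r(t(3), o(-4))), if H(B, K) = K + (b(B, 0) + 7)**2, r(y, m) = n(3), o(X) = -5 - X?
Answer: -9426/12665 ≈ -0.74426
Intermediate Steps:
n(O) = 0
r(y, m) = 0
H(B, K) = 49 + K (H(B, K) = K + (0 + 7)**2 = K + 7**2 = K + 49 = 49 + K)
(H(-129, -1) + 9378)/(-12665 + r(t(3), o(-4))) = ((49 - 1) + 9378)/(-12665 + 0) = (48 + 9378)/(-12665) = 9426*(-1/12665) = -9426/12665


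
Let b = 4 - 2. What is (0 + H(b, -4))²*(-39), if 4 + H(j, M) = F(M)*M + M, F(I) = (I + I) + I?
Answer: -62400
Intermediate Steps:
F(I) = 3*I (F(I) = 2*I + I = 3*I)
b = 2
H(j, M) = -4 + M + 3*M² (H(j, M) = -4 + ((3*M)*M + M) = -4 + (3*M² + M) = -4 + (M + 3*M²) = -4 + M + 3*M²)
(0 + H(b, -4))²*(-39) = (0 + (-4 - 4 + 3*(-4)²))²*(-39) = (0 + (-4 - 4 + 3*16))²*(-39) = (0 + (-4 - 4 + 48))²*(-39) = (0 + 40)²*(-39) = 40²*(-39) = 1600*(-39) = -62400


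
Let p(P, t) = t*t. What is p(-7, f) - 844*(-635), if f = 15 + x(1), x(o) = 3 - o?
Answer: 536229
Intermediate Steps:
f = 17 (f = 15 + (3 - 1*1) = 15 + (3 - 1) = 15 + 2 = 17)
p(P, t) = t**2
p(-7, f) - 844*(-635) = 17**2 - 844*(-635) = 289 + 535940 = 536229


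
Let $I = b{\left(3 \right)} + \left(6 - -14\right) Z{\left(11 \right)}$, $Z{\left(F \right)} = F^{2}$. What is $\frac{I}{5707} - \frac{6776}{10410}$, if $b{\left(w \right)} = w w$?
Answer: $- \frac{6692371}{29704935} \approx -0.22529$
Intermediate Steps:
$b{\left(w \right)} = w^{2}$
$I = 2429$ ($I = 3^{2} + \left(6 - -14\right) 11^{2} = 9 + \left(6 + 14\right) 121 = 9 + 20 \cdot 121 = 9 + 2420 = 2429$)
$\frac{I}{5707} - \frac{6776}{10410} = \frac{2429}{5707} - \frac{6776}{10410} = 2429 \cdot \frac{1}{5707} - \frac{3388}{5205} = \frac{2429}{5707} - \frac{3388}{5205} = - \frac{6692371}{29704935}$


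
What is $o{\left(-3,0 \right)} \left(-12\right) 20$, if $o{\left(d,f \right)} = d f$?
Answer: $0$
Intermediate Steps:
$o{\left(-3,0 \right)} \left(-12\right) 20 = \left(-3\right) 0 \left(-12\right) 20 = 0 \left(-12\right) 20 = 0 \cdot 20 = 0$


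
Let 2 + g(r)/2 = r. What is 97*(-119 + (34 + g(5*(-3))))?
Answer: -11543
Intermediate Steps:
g(r) = -4 + 2*r
97*(-119 + (34 + g(5*(-3)))) = 97*(-119 + (34 + (-4 + 2*(5*(-3))))) = 97*(-119 + (34 + (-4 + 2*(-15)))) = 97*(-119 + (34 + (-4 - 30))) = 97*(-119 + (34 - 34)) = 97*(-119 + 0) = 97*(-119) = -11543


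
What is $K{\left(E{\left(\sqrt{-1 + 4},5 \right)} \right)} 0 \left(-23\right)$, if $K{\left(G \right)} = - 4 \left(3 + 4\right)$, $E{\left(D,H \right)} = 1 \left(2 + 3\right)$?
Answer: $0$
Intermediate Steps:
$E{\left(D,H \right)} = 5$ ($E{\left(D,H \right)} = 1 \cdot 5 = 5$)
$K{\left(G \right)} = -28$ ($K{\left(G \right)} = \left(-4\right) 7 = -28$)
$K{\left(E{\left(\sqrt{-1 + 4},5 \right)} \right)} 0 \left(-23\right) = \left(-28\right) 0 \left(-23\right) = 0 \left(-23\right) = 0$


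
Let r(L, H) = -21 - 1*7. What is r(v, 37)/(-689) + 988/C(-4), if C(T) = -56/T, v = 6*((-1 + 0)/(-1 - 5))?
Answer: 340562/4823 ≈ 70.612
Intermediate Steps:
v = 1 (v = 6*(-1/(-6)) = 6*(-1*(-1/6)) = 6*(1/6) = 1)
r(L, H) = -28 (r(L, H) = -21 - 7 = -28)
r(v, 37)/(-689) + 988/C(-4) = -28/(-689) + 988/((-56/(-4))) = -28*(-1/689) + 988/((-56*(-1/4))) = 28/689 + 988/14 = 28/689 + 988*(1/14) = 28/689 + 494/7 = 340562/4823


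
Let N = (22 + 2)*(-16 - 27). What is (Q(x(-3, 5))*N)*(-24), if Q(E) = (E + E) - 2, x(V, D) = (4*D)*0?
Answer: -49536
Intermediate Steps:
N = -1032 (N = 24*(-43) = -1032)
x(V, D) = 0
Q(E) = -2 + 2*E (Q(E) = 2*E - 2 = -2 + 2*E)
(Q(x(-3, 5))*N)*(-24) = ((-2 + 2*0)*(-1032))*(-24) = ((-2 + 0)*(-1032))*(-24) = -2*(-1032)*(-24) = 2064*(-24) = -49536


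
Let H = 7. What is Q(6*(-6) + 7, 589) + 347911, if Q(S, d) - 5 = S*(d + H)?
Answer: 330632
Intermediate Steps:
Q(S, d) = 5 + S*(7 + d) (Q(S, d) = 5 + S*(d + 7) = 5 + S*(7 + d))
Q(6*(-6) + 7, 589) + 347911 = (5 + 7*(6*(-6) + 7) + (6*(-6) + 7)*589) + 347911 = (5 + 7*(-36 + 7) + (-36 + 7)*589) + 347911 = (5 + 7*(-29) - 29*589) + 347911 = (5 - 203 - 17081) + 347911 = -17279 + 347911 = 330632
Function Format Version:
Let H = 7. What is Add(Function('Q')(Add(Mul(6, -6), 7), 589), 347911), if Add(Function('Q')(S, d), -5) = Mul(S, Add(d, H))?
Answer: 330632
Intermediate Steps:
Function('Q')(S, d) = Add(5, Mul(S, Add(7, d))) (Function('Q')(S, d) = Add(5, Mul(S, Add(d, 7))) = Add(5, Mul(S, Add(7, d))))
Add(Function('Q')(Add(Mul(6, -6), 7), 589), 347911) = Add(Add(5, Mul(7, Add(Mul(6, -6), 7)), Mul(Add(Mul(6, -6), 7), 589)), 347911) = Add(Add(5, Mul(7, Add(-36, 7)), Mul(Add(-36, 7), 589)), 347911) = Add(Add(5, Mul(7, -29), Mul(-29, 589)), 347911) = Add(Add(5, -203, -17081), 347911) = Add(-17279, 347911) = 330632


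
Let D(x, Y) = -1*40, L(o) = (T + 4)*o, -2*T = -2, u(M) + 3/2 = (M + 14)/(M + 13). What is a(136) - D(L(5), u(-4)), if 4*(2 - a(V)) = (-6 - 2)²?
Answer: 26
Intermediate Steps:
u(M) = -3/2 + (14 + M)/(13 + M) (u(M) = -3/2 + (M + 14)/(M + 13) = -3/2 + (14 + M)/(13 + M))
T = 1 (T = -½*(-2) = 1)
L(o) = 5*o (L(o) = (1 + 4)*o = 5*o)
D(x, Y) = -40
a(V) = -14 (a(V) = 2 - (-6 - 2)²/4 = 2 - ¼*(-8)² = 2 - ¼*64 = 2 - 16 = -14)
a(136) - D(L(5), u(-4)) = -14 - 1*(-40) = -14 + 40 = 26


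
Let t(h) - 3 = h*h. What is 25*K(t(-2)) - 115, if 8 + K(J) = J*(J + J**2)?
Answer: 9485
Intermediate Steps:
t(h) = 3 + h**2 (t(h) = 3 + h*h = 3 + h**2)
K(J) = -8 + J*(J + J**2)
25*K(t(-2)) - 115 = 25*(-8 + (3 + (-2)**2)**2 + (3 + (-2)**2)**3) - 115 = 25*(-8 + (3 + 4)**2 + (3 + 4)**3) - 115 = 25*(-8 + 7**2 + 7**3) - 115 = 25*(-8 + 49 + 343) - 115 = 25*384 - 115 = 9600 - 115 = 9485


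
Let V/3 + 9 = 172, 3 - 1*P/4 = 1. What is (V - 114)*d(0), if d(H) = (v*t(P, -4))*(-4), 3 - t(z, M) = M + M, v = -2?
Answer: 33000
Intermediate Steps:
P = 8 (P = 12 - 4*1 = 12 - 4 = 8)
V = 489 (V = -27 + 3*172 = -27 + 516 = 489)
t(z, M) = 3 - 2*M (t(z, M) = 3 - (M + M) = 3 - 2*M)
d(H) = 88 (d(H) = -2*(3 - 2*(-4))*(-4) = -2*(3 + 8)*(-4) = -2*11*(-4) = -22*(-4) = 88)
(V - 114)*d(0) = (489 - 114)*88 = 375*88 = 33000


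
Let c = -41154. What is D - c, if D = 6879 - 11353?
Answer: 36680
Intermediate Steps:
D = -4474
D - c = -4474 - 1*(-41154) = -4474 + 41154 = 36680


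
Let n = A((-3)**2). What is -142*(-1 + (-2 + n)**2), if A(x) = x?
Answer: -6816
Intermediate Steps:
n = 9 (n = (-3)**2 = 9)
-142*(-1 + (-2 + n)**2) = -142*(-1 + (-2 + 9)**2) = -142*(-1 + 7**2) = -142*(-1 + 49) = -142*48 = -6816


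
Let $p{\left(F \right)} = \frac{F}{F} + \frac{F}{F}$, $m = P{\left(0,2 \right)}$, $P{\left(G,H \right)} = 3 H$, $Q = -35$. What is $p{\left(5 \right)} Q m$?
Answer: $-420$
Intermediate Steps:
$m = 6$ ($m = 3 \cdot 2 = 6$)
$p{\left(F \right)} = 2$ ($p{\left(F \right)} = 1 + 1 = 2$)
$p{\left(5 \right)} Q m = 2 \left(-35\right) 6 = \left(-70\right) 6 = -420$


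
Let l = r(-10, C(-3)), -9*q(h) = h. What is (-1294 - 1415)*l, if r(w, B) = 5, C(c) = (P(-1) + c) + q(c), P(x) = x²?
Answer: -13545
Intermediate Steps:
q(h) = -h/9
C(c) = 1 + 8*c/9 (C(c) = ((-1)² + c) - c/9 = (1 + c) - c/9 = 1 + 8*c/9)
l = 5
(-1294 - 1415)*l = (-1294 - 1415)*5 = -2709*5 = -13545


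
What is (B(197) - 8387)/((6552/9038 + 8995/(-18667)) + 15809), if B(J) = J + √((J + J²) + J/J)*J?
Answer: -26572194495/51292586294 + 16618166081*√39007/1333607243644 ≈ 1.9430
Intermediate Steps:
B(J) = J + J*√(1 + J + J²) (B(J) = J + √((J + J²) + 1)*J = J + √(1 + J + J²)*J = J + J*√(1 + J + J²))
(B(197) - 8387)/((6552/9038 + 8995/(-18667)) + 15809) = (197*(1 + √(1 + 197 + 197²)) - 8387)/((6552/9038 + 8995/(-18667)) + 15809) = (197*(1 + √(1 + 197 + 38809)) - 8387)/((6552*(1/9038) + 8995*(-1/18667)) + 15809) = (197*(1 + √39007) - 8387)/((3276/4519 - 8995/18667) + 15809) = ((197 + 197*√39007) - 8387)/(20504687/84356173 + 15809) = (-8190 + 197*√39007)/(1333607243644/84356173) = (-8190 + 197*√39007)*(84356173/1333607243644) = -26572194495/51292586294 + 16618166081*√39007/1333607243644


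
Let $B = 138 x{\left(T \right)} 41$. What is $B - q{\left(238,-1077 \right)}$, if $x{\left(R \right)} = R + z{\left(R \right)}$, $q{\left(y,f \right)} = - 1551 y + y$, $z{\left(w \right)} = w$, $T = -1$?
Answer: $357584$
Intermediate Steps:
$q{\left(y,f \right)} = - 1550 y$
$x{\left(R \right)} = 2 R$ ($x{\left(R \right)} = R + R = 2 R$)
$B = -11316$ ($B = 138 \cdot 2 \left(-1\right) 41 = 138 \left(-2\right) 41 = \left(-276\right) 41 = -11316$)
$B - q{\left(238,-1077 \right)} = -11316 - \left(-1550\right) 238 = -11316 - -368900 = -11316 + 368900 = 357584$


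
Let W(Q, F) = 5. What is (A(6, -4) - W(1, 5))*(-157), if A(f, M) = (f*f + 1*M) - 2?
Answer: -3925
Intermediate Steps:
A(f, M) = -2 + M + f² (A(f, M) = (f² + M) - 2 = (M + f²) - 2 = -2 + M + f²)
(A(6, -4) - W(1, 5))*(-157) = ((-2 - 4 + 6²) - 1*5)*(-157) = ((-2 - 4 + 36) - 5)*(-157) = (30 - 5)*(-157) = 25*(-157) = -3925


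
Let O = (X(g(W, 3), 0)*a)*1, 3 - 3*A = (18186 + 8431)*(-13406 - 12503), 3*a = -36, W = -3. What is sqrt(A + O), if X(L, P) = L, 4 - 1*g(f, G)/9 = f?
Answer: 2*sqrt(517213191)/3 ≈ 15162.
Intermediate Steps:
g(f, G) = 36 - 9*f
a = -12 (a = (1/3)*(-36) = -12)
A = 689619856/3 (A = 1 - (18186 + 8431)*(-13406 - 12503)/3 = 1 - 26617*(-25909)/3 = 1 - 1/3*(-689619853) = 1 + 689619853/3 = 689619856/3 ≈ 2.2987e+8)
O = -756 (O = ((36 - 9*(-3))*(-12))*1 = ((36 + 27)*(-12))*1 = (63*(-12))*1 = -756*1 = -756)
sqrt(A + O) = sqrt(689619856/3 - 756) = sqrt(689617588/3) = 2*sqrt(517213191)/3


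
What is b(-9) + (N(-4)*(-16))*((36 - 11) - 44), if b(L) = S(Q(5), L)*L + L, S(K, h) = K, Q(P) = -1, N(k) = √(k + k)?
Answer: 608*I*√2 ≈ 859.84*I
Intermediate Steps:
N(k) = √2*√k (N(k) = √(2*k) = √2*√k)
b(L) = 0 (b(L) = -L + L = 0)
b(-9) + (N(-4)*(-16))*((36 - 11) - 44) = 0 + ((√2*√(-4))*(-16))*((36 - 11) - 44) = 0 + ((√2*(2*I))*(-16))*(25 - 44) = 0 + ((2*I*√2)*(-16))*(-19) = 0 - 32*I*√2*(-19) = 0 + 608*I*√2 = 608*I*√2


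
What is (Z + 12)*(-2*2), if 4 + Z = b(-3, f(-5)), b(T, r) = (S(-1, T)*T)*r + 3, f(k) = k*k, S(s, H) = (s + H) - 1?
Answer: -1544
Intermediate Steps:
S(s, H) = -1 + H + s (S(s, H) = (H + s) - 1 = -1 + H + s)
f(k) = k²
b(T, r) = 3 + T*r*(-2 + T) (b(T, r) = ((-1 + T - 1)*T)*r + 3 = ((-2 + T)*T)*r + 3 = (T*(-2 + T))*r + 3 = T*r*(-2 + T) + 3 = 3 + T*r*(-2 + T))
Z = 374 (Z = -4 + (3 - 3*(-5)²*(-2 - 3)) = -4 + (3 - 3*25*(-5)) = -4 + (3 + 375) = -4 + 378 = 374)
(Z + 12)*(-2*2) = (374 + 12)*(-2*2) = 386*(-4) = -1544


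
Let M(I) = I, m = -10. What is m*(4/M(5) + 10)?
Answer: -108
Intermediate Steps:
m*(4/M(5) + 10) = -10*(4/5 + 10) = -10*(4*(⅕) + 10) = -10*(⅘ + 10) = -10*54/5 = -108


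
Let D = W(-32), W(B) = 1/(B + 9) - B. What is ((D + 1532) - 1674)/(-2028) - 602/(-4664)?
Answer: 2492767/13596726 ≈ 0.18334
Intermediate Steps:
W(B) = 1/(9 + B) - B
D = 735/23 (D = (1 - 1*(-32)**2 - 9*(-32))/(9 - 32) = (1 - 1*1024 + 288)/(-23) = -(1 - 1024 + 288)/23 = -1/23*(-735) = 735/23 ≈ 31.957)
((D + 1532) - 1674)/(-2028) - 602/(-4664) = ((735/23 + 1532) - 1674)/(-2028) - 602/(-4664) = (35971/23 - 1674)*(-1/2028) - 602*(-1/4664) = -2531/23*(-1/2028) + 301/2332 = 2531/46644 + 301/2332 = 2492767/13596726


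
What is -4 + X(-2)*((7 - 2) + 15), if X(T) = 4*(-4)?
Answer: -324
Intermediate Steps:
X(T) = -16
-4 + X(-2)*((7 - 2) + 15) = -4 - 16*((7 - 2) + 15) = -4 - 16*(5 + 15) = -4 - 16*20 = -4 - 320 = -324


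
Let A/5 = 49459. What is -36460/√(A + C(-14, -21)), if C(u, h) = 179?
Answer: -18230*√247474/123737 ≈ -73.291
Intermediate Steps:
A = 247295 (A = 5*49459 = 247295)
-36460/√(A + C(-14, -21)) = -36460/√(247295 + 179) = -36460*√247474/247474 = -18230*√247474/123737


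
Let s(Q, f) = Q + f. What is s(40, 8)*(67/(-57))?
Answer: -1072/19 ≈ -56.421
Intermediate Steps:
s(40, 8)*(67/(-57)) = (40 + 8)*(67/(-57)) = 48*(67*(-1/57)) = 48*(-67/57) = -1072/19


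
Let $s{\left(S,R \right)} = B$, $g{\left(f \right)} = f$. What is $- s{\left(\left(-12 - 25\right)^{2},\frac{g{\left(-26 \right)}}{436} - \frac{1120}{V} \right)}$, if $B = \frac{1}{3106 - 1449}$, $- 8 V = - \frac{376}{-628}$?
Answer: $- \frac{1}{1657} \approx -0.0006035$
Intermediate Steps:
$V = - \frac{47}{628}$ ($V = - \frac{\left(-376\right) \frac{1}{-628}}{8} = - \frac{\left(-376\right) \left(- \frac{1}{628}\right)}{8} = \left(- \frac{1}{8}\right) \frac{94}{157} = - \frac{47}{628} \approx -0.074841$)
$B = \frac{1}{1657} \approx 0.0006035$
$s{\left(S,R \right)} = \frac{1}{1657}$
$- s{\left(\left(-12 - 25\right)^{2},\frac{g{\left(-26 \right)}}{436} - \frac{1120}{V} \right)} = \left(-1\right) \frac{1}{1657} = - \frac{1}{1657}$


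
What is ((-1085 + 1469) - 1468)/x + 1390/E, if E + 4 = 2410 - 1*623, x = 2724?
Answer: 463397/1214223 ≈ 0.38164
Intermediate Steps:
E = 1783 (E = -4 + (2410 - 1*623) = -4 + (2410 - 623) = -4 + 1787 = 1783)
((-1085 + 1469) - 1468)/x + 1390/E = ((-1085 + 1469) - 1468)/2724 + 1390/1783 = (384 - 1468)*(1/2724) + 1390*(1/1783) = -1084*1/2724 + 1390/1783 = -271/681 + 1390/1783 = 463397/1214223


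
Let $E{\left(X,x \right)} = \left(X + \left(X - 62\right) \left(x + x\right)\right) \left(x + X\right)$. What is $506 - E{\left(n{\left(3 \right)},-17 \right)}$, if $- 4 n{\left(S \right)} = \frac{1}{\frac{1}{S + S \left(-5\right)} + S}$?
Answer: $\frac{44799492}{1225} \approx 36571.0$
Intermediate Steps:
$n{\left(S \right)} = - \frac{1}{4 \left(S - \frac{1}{4 S}\right)}$ ($n{\left(S \right)} = - \frac{1}{4 \left(\frac{1}{S + S \left(-5\right)} + S\right)} = - \frac{1}{4 \left(\frac{1}{S - 5 S} + S\right)} = - \frac{1}{4 \left(\frac{1}{\left(-4\right) S} + S\right)} = - \frac{1}{4 \left(- \frac{1}{4 S} + S\right)} = - \frac{1}{4 \left(S - \frac{1}{4 S}\right)}$)
$E{\left(X,x \right)} = \left(X + x\right) \left(X + 2 x \left(-62 + X\right)\right)$ ($E{\left(X,x \right)} = \left(X + \left(-62 + X\right) 2 x\right) \left(X + x\right) = \left(X + 2 x \left(-62 + X\right)\right) \left(X + x\right) = \left(X + x\right) \left(X + 2 x \left(-62 + X\right)\right)$)
$506 - E{\left(n{\left(3 \right)},-17 \right)} = 506 - \left(\left(\left(-1\right) 3 \frac{1}{-1 + 4 \cdot 3^{2}}\right)^{2} - 124 \left(-17\right)^{2} - 123 \left(\left(-1\right) 3 \frac{1}{-1 + 4 \cdot 3^{2}}\right) \left(-17\right) + 2 \left(\left(-1\right) 3 \frac{1}{-1 + 4 \cdot 3^{2}}\right) \left(-17\right)^{2} + 2 \left(-17\right) \left(\left(-1\right) 3 \frac{1}{-1 + 4 \cdot 3^{2}}\right)^{2}\right) = 506 - \left(\left(\left(-1\right) 3 \frac{1}{-1 + 4 \cdot 9}\right)^{2} - 35836 - 123 \left(\left(-1\right) 3 \frac{1}{-1 + 4 \cdot 9}\right) \left(-17\right) + 2 \left(\left(-1\right) 3 \frac{1}{-1 + 4 \cdot 9}\right) 289 + 2 \left(-17\right) \left(\left(-1\right) 3 \frac{1}{-1 + 4 \cdot 9}\right)^{2}\right) = 506 - \left(\left(\left(-1\right) 3 \frac{1}{-1 + 36}\right)^{2} - 35836 - 123 \left(\left(-1\right) 3 \frac{1}{-1 + 36}\right) \left(-17\right) + 2 \left(\left(-1\right) 3 \frac{1}{-1 + 36}\right) 289 + 2 \left(-17\right) \left(\left(-1\right) 3 \frac{1}{-1 + 36}\right)^{2}\right) = 506 - \left(\left(\left(-1\right) 3 \cdot \frac{1}{35}\right)^{2} - 35836 - 123 \left(\left(-1\right) 3 \cdot \frac{1}{35}\right) \left(-17\right) + 2 \left(\left(-1\right) 3 \cdot \frac{1}{35}\right) 289 + 2 \left(-17\right) \left(\left(-1\right) 3 \cdot \frac{1}{35}\right)^{2}\right) = 506 - \left(\left(- \frac{3}{35}\right)^{2} - 35836 - \left(- \frac{369}{35}\right) \left(-17\right) + 2 \left(- \frac{3}{35}\right) 289 + 2 \left(-17\right) \left(- \frac{3}{35}\right)^{2}\right) = 506 - \left(\frac{9}{1225} - 35836 - \frac{6273}{35} - \frac{1734}{35} + 2 \left(-17\right) \frac{9}{1225}\right) = 506 - \left(\frac{9}{1225} - 35836 - \frac{6273}{35} - \frac{1734}{35} - \frac{306}{1225}\right) = 506 - - \frac{44179642}{1225} = 506 + \frac{44179642}{1225} = \frac{44799492}{1225}$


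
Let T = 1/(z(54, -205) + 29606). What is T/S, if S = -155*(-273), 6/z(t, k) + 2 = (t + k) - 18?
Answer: 19/23802751700 ≈ 7.9823e-10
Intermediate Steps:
z(t, k) = 6/(-20 + k + t) (z(t, k) = 6/(-2 + ((t + k) - 18)) = 6/(-2 + ((k + t) - 18)) = 6/(-2 + (-18 + k + t)) = 6/(-20 + k + t))
T = 57/1687540 (T = 1/(6/(-20 - 205 + 54) + 29606) = 1/(6/(-171) + 29606) = 1/(6*(-1/171) + 29606) = 1/(-2/57 + 29606) = 1/(1687540/57) = 57/1687540 ≈ 3.3777e-5)
S = 42315
T/S = (57/1687540)/42315 = (57/1687540)*(1/42315) = 19/23802751700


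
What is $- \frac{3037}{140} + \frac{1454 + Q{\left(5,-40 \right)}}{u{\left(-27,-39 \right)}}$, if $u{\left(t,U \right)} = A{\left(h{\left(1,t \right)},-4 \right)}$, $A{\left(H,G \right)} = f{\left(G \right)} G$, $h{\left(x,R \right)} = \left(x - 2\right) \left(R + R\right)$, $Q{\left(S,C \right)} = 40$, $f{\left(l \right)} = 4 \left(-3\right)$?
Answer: $\frac{2641}{280} \approx 9.4321$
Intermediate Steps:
$f{\left(l \right)} = -12$
$h{\left(x,R \right)} = 2 R \left(-2 + x\right)$ ($h{\left(x,R \right)} = \left(-2 + x\right) 2 R = 2 R \left(-2 + x\right)$)
$A{\left(H,G \right)} = - 12 G$
$u{\left(t,U \right)} = 48$ ($u{\left(t,U \right)} = \left(-12\right) \left(-4\right) = 48$)
$- \frac{3037}{140} + \frac{1454 + Q{\left(5,-40 \right)}}{u{\left(-27,-39 \right)}} = - \frac{3037}{140} + \frac{1454 + 40}{48} = \left(-3037\right) \frac{1}{140} + 1494 \cdot \frac{1}{48} = - \frac{3037}{140} + \frac{249}{8} = \frac{2641}{280}$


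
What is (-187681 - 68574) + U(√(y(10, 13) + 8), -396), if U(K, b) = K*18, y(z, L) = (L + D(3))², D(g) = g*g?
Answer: -256255 + 36*√123 ≈ -2.5586e+5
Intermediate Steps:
D(g) = g²
y(z, L) = (9 + L)² (y(z, L) = (L + 3²)² = (L + 9)² = (9 + L)²)
U(K, b) = 18*K
(-187681 - 68574) + U(√(y(10, 13) + 8), -396) = (-187681 - 68574) + 18*√((9 + 13)² + 8) = -256255 + 18*√(22² + 8) = -256255 + 18*√(484 + 8) = -256255 + 18*√492 = -256255 + 18*(2*√123) = -256255 + 36*√123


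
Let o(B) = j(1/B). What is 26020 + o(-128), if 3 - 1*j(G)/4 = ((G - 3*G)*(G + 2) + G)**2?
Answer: 436744450431/16777216 ≈ 26032.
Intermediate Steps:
j(G) = 12 - 4*(G - 2*G*(2 + G))**2 (j(G) = 12 - 4*((G - 3*G)*(G + 2) + G)**2 = 12 - 4*((-2*G)*(2 + G) + G)**2 = 12 - 4*(-2*G*(2 + G) + G)**2 = 12 - 4*(G - 2*G*(2 + G))**2)
o(B) = 12 - 4*(3 + 2/B)**2/B**2 (o(B) = 12 - 4*(1/B)**2*(3 + 2*(1/B))**2 = 12 - 4*(1/B)**2*(3 + 2/B)**2 = 12 - 4*(3 + 2/B)**2/B**2)
26020 + o(-128) = 26020 + (12 - 4*(2 + 3*(-128))**2/(-128)**4) = 26020 + (12 - 4*1/268435456*(2 - 384)**2) = 26020 + (12 - 4*1/268435456*(-382)**2) = 26020 + (12 - 4*1/268435456*145924) = 26020 + (12 - 36481/16777216) = 26020 + 201290111/16777216 = 436744450431/16777216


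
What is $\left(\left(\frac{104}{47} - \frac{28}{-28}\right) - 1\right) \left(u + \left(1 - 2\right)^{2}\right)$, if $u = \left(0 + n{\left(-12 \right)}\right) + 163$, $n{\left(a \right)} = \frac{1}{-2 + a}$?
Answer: $\frac{119340}{329} \approx 362.74$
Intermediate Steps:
$u = \frac{2281}{14}$ ($u = \left(0 + \frac{1}{-2 - 12}\right) + 163 = \left(0 + \frac{1}{-14}\right) + 163 = \left(0 - \frac{1}{14}\right) + 163 = - \frac{1}{14} + 163 = \frac{2281}{14} \approx 162.93$)
$\left(\left(\frac{104}{47} - \frac{28}{-28}\right) - 1\right) \left(u + \left(1 - 2\right)^{2}\right) = \left(\left(\frac{104}{47} - \frac{28}{-28}\right) - 1\right) \left(\frac{2281}{14} + \left(1 - 2\right)^{2}\right) = \left(\left(104 \cdot \frac{1}{47} - -1\right) - 1\right) \left(\frac{2281}{14} + \left(-1\right)^{2}\right) = \left(\left(\frac{104}{47} + 1\right) - 1\right) \left(\frac{2281}{14} + 1\right) = \left(\frac{151}{47} - 1\right) \frac{2295}{14} = \frac{104}{47} \cdot \frac{2295}{14} = \frac{119340}{329}$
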